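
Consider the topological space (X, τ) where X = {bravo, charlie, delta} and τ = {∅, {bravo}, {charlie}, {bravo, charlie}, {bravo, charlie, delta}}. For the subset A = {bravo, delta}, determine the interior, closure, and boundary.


int(A) = {bravo}, cl(A) = {bravo, delta}, ∂A = {delta}.

Closed sets in (X, τ) are complements of opens:
  closed(X, τ) = {∅, {delta}, {bravo, delta}, {charlie, delta}, {bravo, charlie, delta}}.
int(A) = ⋃ {U ∈ τ : U ⊆ A}. Opens contained in A: ∅, {bravo}.
Taking the union of these: int(A) = {bravo}.
cl(A) = ⋂ {C closed : A ⊆ C}. Closed sets containing A: {bravo, delta}, {bravo, charlie, delta}.
Intersecting these: cl(A) = {bravo, delta}.
∂A = cl(A) ∖ int(A) = {bravo, delta} ∖ {bravo} = {delta}.


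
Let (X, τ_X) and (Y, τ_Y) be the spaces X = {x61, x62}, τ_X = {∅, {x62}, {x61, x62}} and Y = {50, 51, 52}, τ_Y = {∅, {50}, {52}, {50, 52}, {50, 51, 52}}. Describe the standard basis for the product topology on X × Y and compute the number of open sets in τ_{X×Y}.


Basis B = {∅ × ∅, {x62} × {50}, {x62} × {52}, {x61, x62} × {50}, {x61, x62} × {52}, {x62} × {50, 52}, {x62} × {50, 51, 52}, {x61, x62} × {50, 52}, {x61, x62} × {50, 51, 52}}; |τ_{X×Y}| = 14.

Enumerate products U × V with U ∈ τ_X, V ∈ τ_Y (deduplicated):
  ∅ × ∅ = {} (∅)
  {x62} × {50} = {(x62,50)}
  {x62} × {52} = {(x62,52)}
  {x61, x62} × {50} = {(x61,50), (x62,50)}
  {x61, x62} × {52} = {(x61,52), (x62,52)}
  {x62} × {50, 52} = {(x62,50), (x62,52)}
  {x62} × {50, 51, 52} = {(x62,50), (x62,51), (x62,52)}
  {x61, x62} × {50, 52} = {(x61,50), (x61,52), (x62,50), (x62,52)}
  {x61, x62} × {50, 51, 52} = {(x61,50), (x61,51), (x61,52), (x62,50), (x62,51), (x62,52)}
These 9 distinct sets form the basis B.
Close under arbitrary unions to get τ_{X×Y}; counting gives |τ_{X×Y}| = 14.


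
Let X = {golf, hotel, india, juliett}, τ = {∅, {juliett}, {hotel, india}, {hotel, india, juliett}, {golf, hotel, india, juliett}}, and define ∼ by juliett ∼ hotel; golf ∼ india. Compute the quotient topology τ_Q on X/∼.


X/∼ = {[golf=india], [hotel=juliett]}; |τ_Q| = 2.

Equivalence classes: [golf=india], [hotel=juliett].
Quotient map π: X → X/∼ sends golf ↦ [golf=india], hotel ↦ [hotel=juliett], india ↦ [golf=india], juliett ↦ [hotel=juliett].
For each subset V ⊆ X/∼, compute π^{-1}(V) ⊆ X and check whether π^{-1}(V) ∈ τ. V is open in τ_Q iff π^{-1}(V) ∈ τ.
  V = {}: π^{-1}(V) = ∅ ∈ τ ✓.
  V = {[golf=india]}: π^{-1}(V) = {golf, india} ∉ τ ✗.
  V = {[hotel=juliett]}: π^{-1}(V) = {hotel, juliett} ∉ τ ✗.
  V = {[golf=india], [hotel=juliett]}: π^{-1}(V) = {golf, hotel, india, juliett} ∈ τ ✓.
Open sets in the quotient: τ_Q = {{}, {[golf=india], [hotel=juliett]}} (2 elements).


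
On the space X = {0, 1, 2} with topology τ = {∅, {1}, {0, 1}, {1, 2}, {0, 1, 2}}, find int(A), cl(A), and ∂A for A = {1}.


int(A) = {1}, cl(A) = {0, 1, 2}, ∂A = {0, 2}.

Closed sets in (X, τ) are complements of opens:
  closed(X, τ) = {∅, {0}, {2}, {0, 2}, {0, 1, 2}}.
int(A) = ⋃ {U ∈ τ : U ⊆ A}. Opens contained in A: ∅, {1}.
Taking the union of these: int(A) = {1}.
cl(A) = ⋂ {C closed : A ⊆ C}. Closed sets containing A: {0, 1, 2}.
Intersecting these: cl(A) = {0, 1, 2}.
∂A = cl(A) ∖ int(A) = {0, 1, 2} ∖ {1} = {0, 2}.


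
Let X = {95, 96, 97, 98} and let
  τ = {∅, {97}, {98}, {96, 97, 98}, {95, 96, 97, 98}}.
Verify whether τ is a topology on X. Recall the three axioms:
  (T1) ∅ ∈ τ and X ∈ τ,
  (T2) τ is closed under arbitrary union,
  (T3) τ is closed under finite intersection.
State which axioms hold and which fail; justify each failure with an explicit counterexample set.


τ is NOT a topology on X.

Axiom (T1): ∅ ∈ τ? Yes; X ∈ τ? Yes.
Axiom (T2/T3): check pairwise unions and intersections of members of τ.
Counterexample for (T2): {97} ∪ {98} = {97, 98} ∉ τ. Therefore τ is NOT a topology.


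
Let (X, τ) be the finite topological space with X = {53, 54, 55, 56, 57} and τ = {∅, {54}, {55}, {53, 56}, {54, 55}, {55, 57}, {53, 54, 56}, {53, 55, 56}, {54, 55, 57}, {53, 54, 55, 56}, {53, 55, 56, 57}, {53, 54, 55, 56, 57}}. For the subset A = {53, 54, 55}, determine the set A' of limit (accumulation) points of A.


A' = {56, 57}

For each x ∈ X, list the open sets U ∈ τ with x ∈ U, then check whether U ∩ (A ∖ {x}) ≠ ∅ for every such U.
  x = 53: open {53, 56} ∋ x has {53, 56} ∩ (A ∖ {53}) = ∅, so x is NOT a limit point.
  x = 54: open {54} ∋ x has {54} ∩ (A ∖ {54}) = ∅, so x is NOT a limit point.
  x = 55: open {55} ∋ x has {55} ∩ (A ∖ {55}) = ∅, so x is NOT a limit point.
  x = 56: opens ∋ x are {53, 56}, {53, 54, 56}, {53, 55, 56}, {53, 54, 55, 56}, {53, 55, 56, 57}, {53, 54, 55, 56, 57}; each meets A ∖ {56}, so x IS a limit point.
  x = 57: opens ∋ x are {55, 57}, {54, 55, 57}, {53, 55, 56, 57}, {53, 54, 55, 56, 57}; each meets A ∖ {57}, so x IS a limit point.
Collecting: A' = {56, 57}.


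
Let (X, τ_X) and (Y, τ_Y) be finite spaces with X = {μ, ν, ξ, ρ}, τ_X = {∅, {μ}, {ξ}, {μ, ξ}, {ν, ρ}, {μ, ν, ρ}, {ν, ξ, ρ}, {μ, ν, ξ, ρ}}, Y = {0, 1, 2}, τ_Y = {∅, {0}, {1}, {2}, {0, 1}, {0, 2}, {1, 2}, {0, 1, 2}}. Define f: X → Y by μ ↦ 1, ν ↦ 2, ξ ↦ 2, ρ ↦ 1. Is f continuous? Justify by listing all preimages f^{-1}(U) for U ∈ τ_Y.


f is NOT continuous.

Compute f^{-1}(U) for each U ∈ τ_Y:
  U = ∅: f^{-1}(U) = ∅ ∈ τ_X ✓.
  U = {0}: f^{-1}(U) = ∅ ∈ τ_X ✓.
  U = {1}: f^{-1}(U) = {μ, ρ} ∉ τ_X ✗.
  U = {2}: f^{-1}(U) = {ν, ξ} ∉ τ_X ✗.
  U = {0, 1}: f^{-1}(U) = {μ, ρ} ∉ τ_X ✗.
  U = {0, 2}: f^{-1}(U) = {ν, ξ} ∉ τ_X ✗.
  U = {1, 2}: f^{-1}(U) = {μ, ν, ξ, ρ} ∈ τ_X ✓.
  U = {0, 1, 2}: f^{-1}(U) = {μ, ν, ξ, ρ} ∈ τ_X ✓.
Found U = {1} with f^{-1}(U) = {μ, ρ} not in τ_X. Therefore f is NOT continuous.


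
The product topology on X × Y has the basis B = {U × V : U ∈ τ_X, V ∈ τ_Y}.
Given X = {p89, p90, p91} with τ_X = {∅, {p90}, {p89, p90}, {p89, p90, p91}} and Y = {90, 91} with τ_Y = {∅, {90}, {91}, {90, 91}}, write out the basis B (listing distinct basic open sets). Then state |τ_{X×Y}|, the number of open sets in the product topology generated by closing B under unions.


Basis B = {∅ × ∅, {p90} × {90}, {p90} × {91}, {p89, p90} × {90}, {p89, p90} × {91}, {p90} × {90, 91}, {p89, p90, p91} × {90}, {p89, p90, p91} × {91}, {p89, p90} × {90, 91}, {p89, p90, p91} × {90, 91}}; |τ_{X×Y}| = 16.

Enumerate products U × V with U ∈ τ_X, V ∈ τ_Y (deduplicated):
  ∅ × ∅ = {} (∅)
  {p90} × {90} = {(p90,90)}
  {p90} × {91} = {(p90,91)}
  {p89, p90} × {90} = {(p89,90), (p90,90)}
  {p89, p90} × {91} = {(p89,91), (p90,91)}
  {p90} × {90, 91} = {(p90,90), (p90,91)}
  {p89, p90, p91} × {90} = {(p89,90), (p90,90), (p91,90)}
  {p89, p90, p91} × {91} = {(p89,91), (p90,91), (p91,91)}
  {p89, p90} × {90, 91} = {(p89,90), (p89,91), (p90,90), (p90,91)}
  {p89, p90, p91} × {90, 91} = {(p89,90), (p89,91), (p90,90), (p90,91), (p91,90), (p91,91)}
These 10 distinct sets form the basis B.
Close under arbitrary unions to get τ_{X×Y}; counting gives |τ_{X×Y}| = 16.


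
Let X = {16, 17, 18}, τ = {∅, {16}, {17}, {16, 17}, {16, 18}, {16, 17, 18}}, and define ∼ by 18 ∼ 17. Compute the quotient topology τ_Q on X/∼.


X/∼ = {[16], [17=18]}; |τ_Q| = 3.

Equivalence classes: [16], [17=18].
Quotient map π: X → X/∼ sends 16 ↦ [16], 17 ↦ [17=18], 18 ↦ [17=18].
For each subset V ⊆ X/∼, compute π^{-1}(V) ⊆ X and check whether π^{-1}(V) ∈ τ. V is open in τ_Q iff π^{-1}(V) ∈ τ.
  V = {}: π^{-1}(V) = ∅ ∈ τ ✓.
  V = {[16]}: π^{-1}(V) = {16} ∈ τ ✓.
  V = {[17=18]}: π^{-1}(V) = {17, 18} ∉ τ ✗.
  V = {[16], [17=18]}: π^{-1}(V) = {16, 17, 18} ∈ τ ✓.
Open sets in the quotient: τ_Q = {{}, {[16]}, {[16], [17=18]}} (3 elements).


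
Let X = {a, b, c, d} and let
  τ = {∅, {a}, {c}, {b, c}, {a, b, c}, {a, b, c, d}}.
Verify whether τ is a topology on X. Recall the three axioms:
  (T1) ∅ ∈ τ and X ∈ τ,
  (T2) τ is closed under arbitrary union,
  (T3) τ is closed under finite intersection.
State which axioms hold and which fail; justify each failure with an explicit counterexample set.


τ is NOT a topology on X.

Axiom (T1): ∅ ∈ τ? Yes; X ∈ τ? Yes.
Axiom (T2/T3): check pairwise unions and intersections of members of τ.
Counterexample for (T2): {a} ∪ {c} = {a, c} ∉ τ. Therefore τ is NOT a topology.


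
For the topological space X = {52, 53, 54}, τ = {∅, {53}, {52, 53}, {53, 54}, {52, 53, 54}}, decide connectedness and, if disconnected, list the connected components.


(X, τ) is connected.

Find clopen sets (U ∈ τ with X ∖ U ∈ τ):
  U = ∅, X ∖ U = {52, 53, 54} — both open, so U is clopen.
  U = {52, 53, 54}, X ∖ U = ∅ — both open, so U is clopen.
Only trivial clopens (∅ and X) exist, so (X, τ) is connected.
Compute connected components by grouping points that agree on all clopens:
  component: {52, 53, 54}


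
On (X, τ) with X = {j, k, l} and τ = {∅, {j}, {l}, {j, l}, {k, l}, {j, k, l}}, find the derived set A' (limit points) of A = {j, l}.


A' = {k}

For each x ∈ X, list the open sets U ∈ τ with x ∈ U, then check whether U ∩ (A ∖ {x}) ≠ ∅ for every such U.
  x = j: open {j} ∋ x has {j} ∩ (A ∖ {j}) = ∅, so x is NOT a limit point.
  x = k: opens ∋ x are {k, l}, {j, k, l}; each meets A ∖ {k}, so x IS a limit point.
  x = l: open {l} ∋ x has {l} ∩ (A ∖ {l}) = ∅, so x is NOT a limit point.
Collecting: A' = {k}.


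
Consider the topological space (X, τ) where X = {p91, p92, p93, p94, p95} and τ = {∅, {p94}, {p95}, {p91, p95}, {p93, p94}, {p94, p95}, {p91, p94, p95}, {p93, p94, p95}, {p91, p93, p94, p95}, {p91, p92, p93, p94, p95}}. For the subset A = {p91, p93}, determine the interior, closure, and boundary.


int(A) = ∅, cl(A) = {p91, p92, p93}, ∂A = {p91, p92, p93}.

Closed sets in (X, τ) are complements of opens:
  closed(X, τ) = {∅, {p92}, {p91, p92}, {p92, p93}, {p91, p92, p93}, {p91, p92, p95}, {p92, p93, p94}, {p91, p92, p93, p94}, {p91, p92, p93, p95}, {p91, p92, p93, p94, p95}}.
int(A) = ⋃ {U ∈ τ : U ⊆ A}. Opens contained in A: ∅.
Taking the union of these: int(A) = ∅.
cl(A) = ⋂ {C closed : A ⊆ C}. Closed sets containing A: {p91, p92, p93}, {p91, p92, p93, p94}, {p91, p92, p93, p95}, {p91, p92, p93, p94, p95}.
Intersecting these: cl(A) = {p91, p92, p93}.
∂A = cl(A) ∖ int(A) = {p91, p92, p93} ∖ ∅ = {p91, p92, p93}.


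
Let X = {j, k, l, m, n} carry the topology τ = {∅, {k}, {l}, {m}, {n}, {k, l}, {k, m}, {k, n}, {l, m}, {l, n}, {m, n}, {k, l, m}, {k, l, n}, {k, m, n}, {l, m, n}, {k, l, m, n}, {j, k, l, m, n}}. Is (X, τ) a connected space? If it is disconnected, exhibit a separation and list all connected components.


(X, τ) is connected.

Find clopen sets (U ∈ τ with X ∖ U ∈ τ):
  U = ∅, X ∖ U = {j, k, l, m, n} — both open, so U is clopen.
  U = {j, k, l, m, n}, X ∖ U = ∅ — both open, so U is clopen.
Only trivial clopens (∅ and X) exist, so (X, τ) is connected.
Compute connected components by grouping points that agree on all clopens:
  component: {j, k, l, m, n}


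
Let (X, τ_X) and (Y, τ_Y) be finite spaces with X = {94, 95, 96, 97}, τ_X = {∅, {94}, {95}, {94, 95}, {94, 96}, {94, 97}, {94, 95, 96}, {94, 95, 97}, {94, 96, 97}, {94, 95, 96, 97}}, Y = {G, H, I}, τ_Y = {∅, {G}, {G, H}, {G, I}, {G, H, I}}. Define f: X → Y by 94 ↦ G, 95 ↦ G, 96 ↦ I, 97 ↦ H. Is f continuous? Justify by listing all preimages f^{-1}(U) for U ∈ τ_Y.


f IS continuous.

Compute f^{-1}(U) for each U ∈ τ_Y:
  U = ∅: f^{-1}(U) = ∅ ∈ τ_X ✓.
  U = {G}: f^{-1}(U) = {94, 95} ∈ τ_X ✓.
  U = {G, H}: f^{-1}(U) = {94, 95, 97} ∈ τ_X ✓.
  U = {G, I}: f^{-1}(U) = {94, 95, 96} ∈ τ_X ✓.
  U = {G, H, I}: f^{-1}(U) = {94, 95, 96, 97} ∈ τ_X ✓.
Every preimage lies in τ_X, so f IS continuous.


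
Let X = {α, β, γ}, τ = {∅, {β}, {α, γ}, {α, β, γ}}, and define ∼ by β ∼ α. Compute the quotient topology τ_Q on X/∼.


X/∼ = {[α=β], [γ]}; |τ_Q| = 2.

Equivalence classes: [α=β], [γ].
Quotient map π: X → X/∼ sends α ↦ [α=β], β ↦ [α=β], γ ↦ [γ].
For each subset V ⊆ X/∼, compute π^{-1}(V) ⊆ X and check whether π^{-1}(V) ∈ τ. V is open in τ_Q iff π^{-1}(V) ∈ τ.
  V = {}: π^{-1}(V) = ∅ ∈ τ ✓.
  V = {[α=β]}: π^{-1}(V) = {α, β} ∉ τ ✗.
  V = {[γ]}: π^{-1}(V) = {γ} ∉ τ ✗.
  V = {[α=β], [γ]}: π^{-1}(V) = {α, β, γ} ∈ τ ✓.
Open sets in the quotient: τ_Q = {{}, {[α=β], [γ]}} (2 elements).


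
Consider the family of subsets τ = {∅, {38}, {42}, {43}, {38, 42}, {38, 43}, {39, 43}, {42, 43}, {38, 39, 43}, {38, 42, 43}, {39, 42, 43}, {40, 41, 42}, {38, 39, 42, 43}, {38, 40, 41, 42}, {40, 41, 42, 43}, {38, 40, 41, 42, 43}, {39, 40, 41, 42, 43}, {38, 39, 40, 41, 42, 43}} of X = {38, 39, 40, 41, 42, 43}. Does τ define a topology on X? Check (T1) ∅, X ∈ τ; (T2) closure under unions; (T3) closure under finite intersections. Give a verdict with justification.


τ IS a topology on X.

Axiom (T1): ∅ ∈ τ? Yes; X ∈ τ? Yes.
Axiom (T2/T3): check pairwise unions and intersections of members of τ.
All pairwise intersections and unions checked — each lies in τ. Therefore τ satisfies (T1), (T2), (T3): it IS a topology on X.


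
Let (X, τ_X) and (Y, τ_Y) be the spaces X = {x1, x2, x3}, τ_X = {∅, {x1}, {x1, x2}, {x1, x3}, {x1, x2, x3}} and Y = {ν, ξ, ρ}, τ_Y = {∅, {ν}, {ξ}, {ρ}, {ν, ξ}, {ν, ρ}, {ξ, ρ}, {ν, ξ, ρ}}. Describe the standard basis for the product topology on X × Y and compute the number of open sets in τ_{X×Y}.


Basis B = {∅ × ∅, {x1} × {ν}, {x1} × {ξ}, {x1} × {ρ}, {x1} × {ν, ξ}, {x1} × {ν, ρ}, {x1, x2} × {ν}, {x1, x3} × {ν}, {x1} × {ξ, ρ}, {x1, x2} × {ξ}, {x1, x3} × {ξ}, {x1, x2} × {ρ}, {x1, x3} × {ρ}, {x1} × {ν, ξ, ρ}, {x1, x2, x3} × {ν}, {x1, x2, x3} × {ξ}, {x1, x2, x3} × {ρ}, {x1, x2} × {ν, ξ}, {x1, x3} × {ν, ξ}, {x1, x2} × {ν, ρ}, {x1, x3} × {ν, ρ}, {x1, x2} × {ξ, ρ}, {x1, x3} × {ξ, ρ}, {x1, x2} × {ν, ξ, ρ}, {x1, x3} × {ν, ξ, ρ}, {x1, x2, x3} × {ν, ξ}, {x1, x2, x3} × {ν, ρ}, {x1, x2, x3} × {ξ, ρ}, {x1, x2, x3} × {ν, ξ, ρ}}; |τ_{X×Y}| = 125.

Enumerate products U × V with U ∈ τ_X, V ∈ τ_Y (deduplicated):
  ∅ × ∅ = {} (∅)
  {x1} × {ν} = {(x1,ν)}
  {x1} × {ξ} = {(x1,ξ)}
  {x1} × {ρ} = {(x1,ρ)}
  {x1} × {ν, ξ} = {(x1,ν), (x1,ξ)}
  {x1} × {ν, ρ} = {(x1,ν), (x1,ρ)}
  {x1, x2} × {ν} = {(x1,ν), (x2,ν)}
  {x1, x3} × {ν} = {(x1,ν), (x3,ν)}
  {x1} × {ξ, ρ} = {(x1,ξ), (x1,ρ)}
  {x1, x2} × {ξ} = {(x1,ξ), (x2,ξ)}
  {x1, x3} × {ξ} = {(x1,ξ), (x3,ξ)}
  {x1, x2} × {ρ} = {(x1,ρ), (x2,ρ)}
  {x1, x3} × {ρ} = {(x1,ρ), (x3,ρ)}
  {x1} × {ν, ξ, ρ} = {(x1,ν), (x1,ξ), (x1,ρ)}
  {x1, x2, x3} × {ν} = {(x1,ν), (x2,ν), (x3,ν)}
  {x1, x2, x3} × {ξ} = {(x1,ξ), (x2,ξ), (x3,ξ)}
  {x1, x2, x3} × {ρ} = {(x1,ρ), (x2,ρ), (x3,ρ)}
  {x1, x2} × {ν, ξ} = {(x1,ν), (x1,ξ), (x2,ν), (x2,ξ)}
  {x1, x3} × {ν, ξ} = {(x1,ν), (x1,ξ), (x3,ν), (x3,ξ)}
  {x1, x2} × {ν, ρ} = {(x1,ν), (x1,ρ), (x2,ν), (x2,ρ)}
  {x1, x3} × {ν, ρ} = {(x1,ν), (x1,ρ), (x3,ν), (x3,ρ)}
  {x1, x2} × {ξ, ρ} = {(x1,ξ), (x1,ρ), (x2,ξ), (x2,ρ)}
  {x1, x3} × {ξ, ρ} = {(x1,ξ), (x1,ρ), (x3,ξ), (x3,ρ)}
  {x1, x2} × {ν, ξ, ρ} = {(x1,ν), (x1,ξ), (x1,ρ), (x2,ν), (x2,ξ), (x2,ρ)}
  {x1, x3} × {ν, ξ, ρ} = {(x1,ν), (x1,ξ), (x1,ρ), (x3,ν), (x3,ξ), (x3,ρ)}
  {x1, x2, x3} × {ν, ξ} = {(x1,ν), (x1,ξ), (x2,ν), (x2,ξ), (x3,ν), (x3,ξ)}
  {x1, x2, x3} × {ν, ρ} = {(x1,ν), (x1,ρ), (x2,ν), (x2,ρ), (x3,ν), (x3,ρ)}
  {x1, x2, x3} × {ξ, ρ} = {(x1,ξ), (x1,ρ), (x2,ξ), (x2,ρ), (x3,ξ), (x3,ρ)}
  {x1, x2, x3} × {ν, ξ, ρ} = {(x1,ν), (x1,ξ), (x1,ρ), (x2,ν), (x2,ξ), (x2,ρ), (x3,ν), (x3,ξ), (x3,ρ)}
These 29 distinct sets form the basis B.
Close under arbitrary unions to get τ_{X×Y}; counting gives |τ_{X×Y}| = 125.


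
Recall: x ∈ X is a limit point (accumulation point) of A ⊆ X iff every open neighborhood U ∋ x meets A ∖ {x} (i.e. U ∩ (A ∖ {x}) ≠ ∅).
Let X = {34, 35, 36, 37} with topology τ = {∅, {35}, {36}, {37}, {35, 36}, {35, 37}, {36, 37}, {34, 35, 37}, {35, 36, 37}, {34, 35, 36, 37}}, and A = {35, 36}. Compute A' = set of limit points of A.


A' = {34}

For each x ∈ X, list the open sets U ∈ τ with x ∈ U, then check whether U ∩ (A ∖ {x}) ≠ ∅ for every such U.
  x = 34: opens ∋ x are {34, 35, 37}, {34, 35, 36, 37}; each meets A ∖ {34}, so x IS a limit point.
  x = 35: open {35} ∋ x has {35} ∩ (A ∖ {35}) = ∅, so x is NOT a limit point.
  x = 36: open {36} ∋ x has {36} ∩ (A ∖ {36}) = ∅, so x is NOT a limit point.
  x = 37: open {37} ∋ x has {37} ∩ (A ∖ {37}) = ∅, so x is NOT a limit point.
Collecting: A' = {34}.


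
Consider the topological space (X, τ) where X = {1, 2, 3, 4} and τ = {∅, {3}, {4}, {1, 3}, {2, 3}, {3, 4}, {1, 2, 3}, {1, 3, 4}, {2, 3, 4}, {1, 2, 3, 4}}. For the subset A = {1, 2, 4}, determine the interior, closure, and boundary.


int(A) = {4}, cl(A) = {1, 2, 4}, ∂A = {1, 2}.

Closed sets in (X, τ) are complements of opens:
  closed(X, τ) = {∅, {1}, {2}, {4}, {1, 2}, {1, 4}, {2, 4}, {1, 2, 3}, {1, 2, 4}, {1, 2, 3, 4}}.
int(A) = ⋃ {U ∈ τ : U ⊆ A}. Opens contained in A: ∅, {4}.
Taking the union of these: int(A) = {4}.
cl(A) = ⋂ {C closed : A ⊆ C}. Closed sets containing A: {1, 2, 4}, {1, 2, 3, 4}.
Intersecting these: cl(A) = {1, 2, 4}.
∂A = cl(A) ∖ int(A) = {1, 2, 4} ∖ {4} = {1, 2}.


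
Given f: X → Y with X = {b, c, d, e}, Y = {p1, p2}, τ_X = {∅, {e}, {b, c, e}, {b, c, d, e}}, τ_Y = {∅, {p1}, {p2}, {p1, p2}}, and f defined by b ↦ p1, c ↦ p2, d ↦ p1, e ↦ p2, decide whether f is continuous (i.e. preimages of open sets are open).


f is NOT continuous.

Compute f^{-1}(U) for each U ∈ τ_Y:
  U = ∅: f^{-1}(U) = ∅ ∈ τ_X ✓.
  U = {p1}: f^{-1}(U) = {b, d} ∉ τ_X ✗.
  U = {p2}: f^{-1}(U) = {c, e} ∉ τ_X ✗.
  U = {p1, p2}: f^{-1}(U) = {b, c, d, e} ∈ τ_X ✓.
Found U = {p1} with f^{-1}(U) = {b, d} not in τ_X. Therefore f is NOT continuous.


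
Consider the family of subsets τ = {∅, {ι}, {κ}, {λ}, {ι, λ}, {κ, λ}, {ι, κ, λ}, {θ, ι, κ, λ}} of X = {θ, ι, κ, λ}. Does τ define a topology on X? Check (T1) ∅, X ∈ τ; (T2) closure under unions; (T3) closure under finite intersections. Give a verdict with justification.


τ is NOT a topology on X.

Axiom (T1): ∅ ∈ τ? Yes; X ∈ τ? Yes.
Axiom (T2/T3): check pairwise unions and intersections of members of τ.
Counterexample for (T2): {ι} ∪ {κ} = {ι, κ} ∉ τ. Therefore τ is NOT a topology.


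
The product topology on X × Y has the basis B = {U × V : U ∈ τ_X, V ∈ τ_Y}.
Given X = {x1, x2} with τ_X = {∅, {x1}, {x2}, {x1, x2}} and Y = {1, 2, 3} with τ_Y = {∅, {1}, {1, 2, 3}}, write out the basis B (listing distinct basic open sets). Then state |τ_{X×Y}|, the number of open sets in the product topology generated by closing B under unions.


Basis B = {∅ × ∅, {x1} × {1}, {x2} × {1}, {x1, x2} × {1}, {x1} × {1, 2, 3}, {x2} × {1, 2, 3}, {x1, x2} × {1, 2, 3}}; |τ_{X×Y}| = 9.

Enumerate products U × V with U ∈ τ_X, V ∈ τ_Y (deduplicated):
  ∅ × ∅ = {} (∅)
  {x1} × {1} = {(x1,1)}
  {x2} × {1} = {(x2,1)}
  {x1, x2} × {1} = {(x1,1), (x2,1)}
  {x1} × {1, 2, 3} = {(x1,1), (x1,2), (x1,3)}
  {x2} × {1, 2, 3} = {(x2,1), (x2,2), (x2,3)}
  {x1, x2} × {1, 2, 3} = {(x1,1), (x1,2), (x1,3), (x2,1), (x2,2), (x2,3)}
These 7 distinct sets form the basis B.
Close under arbitrary unions to get τ_{X×Y}; counting gives |τ_{X×Y}| = 9.


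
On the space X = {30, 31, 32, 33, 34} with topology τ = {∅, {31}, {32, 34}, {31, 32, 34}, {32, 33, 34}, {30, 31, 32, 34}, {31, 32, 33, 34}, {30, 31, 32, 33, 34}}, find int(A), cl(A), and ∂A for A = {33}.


int(A) = ∅, cl(A) = {33}, ∂A = {33}.

Closed sets in (X, τ) are complements of opens:
  closed(X, τ) = {∅, {30}, {33}, {30, 31}, {30, 33}, {30, 31, 33}, {30, 32, 33, 34}, {30, 31, 32, 33, 34}}.
int(A) = ⋃ {U ∈ τ : U ⊆ A}. Opens contained in A: ∅.
Taking the union of these: int(A) = ∅.
cl(A) = ⋂ {C closed : A ⊆ C}. Closed sets containing A: {33}, {30, 33}, {30, 31, 33}, {30, 32, 33, 34}, {30, 31, 32, 33, 34}.
Intersecting these: cl(A) = {33}.
∂A = cl(A) ∖ int(A) = {33} ∖ ∅ = {33}.


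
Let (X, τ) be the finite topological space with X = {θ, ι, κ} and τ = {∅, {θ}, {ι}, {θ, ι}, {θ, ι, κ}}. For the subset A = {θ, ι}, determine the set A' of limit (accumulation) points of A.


A' = {κ}

For each x ∈ X, list the open sets U ∈ τ with x ∈ U, then check whether U ∩ (A ∖ {x}) ≠ ∅ for every such U.
  x = θ: open {θ} ∋ x has {θ} ∩ (A ∖ {θ}) = ∅, so x is NOT a limit point.
  x = ι: open {ι} ∋ x has {ι} ∩ (A ∖ {ι}) = ∅, so x is NOT a limit point.
  x = κ: opens ∋ x are {θ, ι, κ}; each meets A ∖ {κ}, so x IS a limit point.
Collecting: A' = {κ}.


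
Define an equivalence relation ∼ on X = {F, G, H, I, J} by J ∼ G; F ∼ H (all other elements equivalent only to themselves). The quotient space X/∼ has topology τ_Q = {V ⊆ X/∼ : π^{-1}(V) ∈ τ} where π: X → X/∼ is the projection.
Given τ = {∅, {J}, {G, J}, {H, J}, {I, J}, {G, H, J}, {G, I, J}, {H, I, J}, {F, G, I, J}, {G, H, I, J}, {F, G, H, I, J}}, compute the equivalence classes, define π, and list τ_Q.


X/∼ = {[F=H], [G=J], [I]}; |τ_Q| = 4.

Equivalence classes: [F=H], [G=J], [I].
Quotient map π: X → X/∼ sends F ↦ [F=H], G ↦ [G=J], H ↦ [F=H], I ↦ [I], J ↦ [G=J].
For each subset V ⊆ X/∼, compute π^{-1}(V) ⊆ X and check whether π^{-1}(V) ∈ τ. V is open in τ_Q iff π^{-1}(V) ∈ τ.
  V = {}: π^{-1}(V) = ∅ ∈ τ ✓.
  V = {[F=H]}: π^{-1}(V) = {F, H} ∉ τ ✗.
  V = {[G=J]}: π^{-1}(V) = {G, J} ∈ τ ✓.
  V = {[F=H], [G=J]}: π^{-1}(V) = {F, G, H, J} ∉ τ ✗.
  V = {[I]}: π^{-1}(V) = {I} ∉ τ ✗.
  V = {[F=H], [I]}: π^{-1}(V) = {F, H, I} ∉ τ ✗.
  V = {[G=J], [I]}: π^{-1}(V) = {G, I, J} ∈ τ ✓.
  V = {[F=H], [G=J], [I]}: π^{-1}(V) = {F, G, H, I, J} ∈ τ ✓.
Open sets in the quotient: τ_Q = {{}, {[G=J]}, {[G=J], [I]}, {[F=H], [G=J], [I]}} (4 elements).


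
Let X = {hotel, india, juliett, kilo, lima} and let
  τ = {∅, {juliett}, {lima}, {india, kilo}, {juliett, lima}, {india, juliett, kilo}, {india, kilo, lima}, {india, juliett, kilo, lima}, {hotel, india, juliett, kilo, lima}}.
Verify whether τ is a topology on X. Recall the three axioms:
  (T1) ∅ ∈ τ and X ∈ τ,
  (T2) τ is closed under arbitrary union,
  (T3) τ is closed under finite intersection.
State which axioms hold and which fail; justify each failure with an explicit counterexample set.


τ IS a topology on X.

Axiom (T1): ∅ ∈ τ? Yes; X ∈ τ? Yes.
Axiom (T2/T3): check pairwise unions and intersections of members of τ.
All pairwise intersections and unions checked — each lies in τ. Therefore τ satisfies (T1), (T2), (T3): it IS a topology on X.


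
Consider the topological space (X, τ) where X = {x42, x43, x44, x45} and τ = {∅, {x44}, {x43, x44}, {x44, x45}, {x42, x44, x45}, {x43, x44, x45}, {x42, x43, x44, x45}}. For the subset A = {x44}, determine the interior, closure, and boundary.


int(A) = {x44}, cl(A) = {x42, x43, x44, x45}, ∂A = {x42, x43, x45}.

Closed sets in (X, τ) are complements of opens:
  closed(X, τ) = {∅, {x42}, {x43}, {x42, x43}, {x42, x45}, {x42, x43, x45}, {x42, x43, x44, x45}}.
int(A) = ⋃ {U ∈ τ : U ⊆ A}. Opens contained in A: ∅, {x44}.
Taking the union of these: int(A) = {x44}.
cl(A) = ⋂ {C closed : A ⊆ C}. Closed sets containing A: {x42, x43, x44, x45}.
Intersecting these: cl(A) = {x42, x43, x44, x45}.
∂A = cl(A) ∖ int(A) = {x42, x43, x44, x45} ∖ {x44} = {x42, x43, x45}.


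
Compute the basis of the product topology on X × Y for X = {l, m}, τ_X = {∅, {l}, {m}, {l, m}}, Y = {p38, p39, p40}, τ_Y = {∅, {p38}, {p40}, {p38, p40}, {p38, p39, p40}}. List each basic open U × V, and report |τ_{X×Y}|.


Basis B = {∅ × ∅, {l} × {p38}, {l} × {p40}, {m} × {p38}, {m} × {p40}, {l} × {p38, p40}, {l, m} × {p38}, {l, m} × {p40}, {m} × {p38, p40}, {l} × {p38, p39, p40}, {m} × {p38, p39, p40}, {l, m} × {p38, p40}, {l, m} × {p38, p39, p40}}; |τ_{X×Y}| = 25.

Enumerate products U × V with U ∈ τ_X, V ∈ τ_Y (deduplicated):
  ∅ × ∅ = {} (∅)
  {l} × {p38} = {(l,p38)}
  {l} × {p40} = {(l,p40)}
  {m} × {p38} = {(m,p38)}
  {m} × {p40} = {(m,p40)}
  {l} × {p38, p40} = {(l,p38), (l,p40)}
  {l, m} × {p38} = {(l,p38), (m,p38)}
  {l, m} × {p40} = {(l,p40), (m,p40)}
  {m} × {p38, p40} = {(m,p38), (m,p40)}
  {l} × {p38, p39, p40} = {(l,p38), (l,p39), (l,p40)}
  {m} × {p38, p39, p40} = {(m,p38), (m,p39), (m,p40)}
  {l, m} × {p38, p40} = {(l,p38), (l,p40), (m,p38), (m,p40)}
  {l, m} × {p38, p39, p40} = {(l,p38), (l,p39), (l,p40), (m,p38), (m,p39), (m,p40)}
These 13 distinct sets form the basis B.
Close under arbitrary unions to get τ_{X×Y}; counting gives |τ_{X×Y}| = 25.


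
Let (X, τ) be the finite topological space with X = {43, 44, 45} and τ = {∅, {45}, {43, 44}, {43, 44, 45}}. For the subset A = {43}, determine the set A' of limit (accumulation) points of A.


A' = {44}

For each x ∈ X, list the open sets U ∈ τ with x ∈ U, then check whether U ∩ (A ∖ {x}) ≠ ∅ for every such U.
  x = 43: open {43, 44} ∋ x has {43, 44} ∩ (A ∖ {43}) = ∅, so x is NOT a limit point.
  x = 44: opens ∋ x are {43, 44}, {43, 44, 45}; each meets A ∖ {44}, so x IS a limit point.
  x = 45: open {45} ∋ x has {45} ∩ (A ∖ {45}) = ∅, so x is NOT a limit point.
Collecting: A' = {44}.


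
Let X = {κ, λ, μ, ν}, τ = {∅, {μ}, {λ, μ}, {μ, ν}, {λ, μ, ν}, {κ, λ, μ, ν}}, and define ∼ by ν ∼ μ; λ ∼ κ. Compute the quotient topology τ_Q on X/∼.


X/∼ = {[κ=λ], [μ=ν]}; |τ_Q| = 3.

Equivalence classes: [κ=λ], [μ=ν].
Quotient map π: X → X/∼ sends κ ↦ [κ=λ], λ ↦ [κ=λ], μ ↦ [μ=ν], ν ↦ [μ=ν].
For each subset V ⊆ X/∼, compute π^{-1}(V) ⊆ X and check whether π^{-1}(V) ∈ τ. V is open in τ_Q iff π^{-1}(V) ∈ τ.
  V = {}: π^{-1}(V) = ∅ ∈ τ ✓.
  V = {[κ=λ]}: π^{-1}(V) = {κ, λ} ∉ τ ✗.
  V = {[μ=ν]}: π^{-1}(V) = {μ, ν} ∈ τ ✓.
  V = {[κ=λ], [μ=ν]}: π^{-1}(V) = {κ, λ, μ, ν} ∈ τ ✓.
Open sets in the quotient: τ_Q = {{}, {[μ=ν]}, {[κ=λ], [μ=ν]}} (3 elements).


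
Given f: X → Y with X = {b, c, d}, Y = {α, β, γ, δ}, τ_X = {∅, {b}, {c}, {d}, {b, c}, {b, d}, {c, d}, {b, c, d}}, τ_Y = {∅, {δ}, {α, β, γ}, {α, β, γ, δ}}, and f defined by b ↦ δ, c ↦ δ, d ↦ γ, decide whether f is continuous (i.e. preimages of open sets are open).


f IS continuous.

Compute f^{-1}(U) for each U ∈ τ_Y:
  U = ∅: f^{-1}(U) = ∅ ∈ τ_X ✓.
  U = {δ}: f^{-1}(U) = {b, c} ∈ τ_X ✓.
  U = {α, β, γ}: f^{-1}(U) = {d} ∈ τ_X ✓.
  U = {α, β, γ, δ}: f^{-1}(U) = {b, c, d} ∈ τ_X ✓.
Every preimage lies in τ_X, so f IS continuous.


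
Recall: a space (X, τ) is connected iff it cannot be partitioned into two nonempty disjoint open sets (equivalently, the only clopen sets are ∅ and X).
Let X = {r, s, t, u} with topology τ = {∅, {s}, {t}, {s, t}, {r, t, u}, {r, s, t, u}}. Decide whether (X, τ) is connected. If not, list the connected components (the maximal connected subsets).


(X, τ) is disconnected; components = [{s}, {r, t, u}].

Find clopen sets (U ∈ τ with X ∖ U ∈ τ):
  U = ∅, X ∖ U = {r, s, t, u} — both open, so U is clopen.
  U = {s}, X ∖ U = {r, t, u} — both open, so U is clopen.
  U = {r, t, u}, X ∖ U = {s} — both open, so U is clopen.
  U = {r, s, t, u}, X ∖ U = ∅ — both open, so U is clopen.
Nontrivial clopen(s) exist: e.g. {s}. So (X, τ) is disconnected.
Compute connected components by grouping points that agree on all clopens:
  component: {s}
  component: {r, t, u}


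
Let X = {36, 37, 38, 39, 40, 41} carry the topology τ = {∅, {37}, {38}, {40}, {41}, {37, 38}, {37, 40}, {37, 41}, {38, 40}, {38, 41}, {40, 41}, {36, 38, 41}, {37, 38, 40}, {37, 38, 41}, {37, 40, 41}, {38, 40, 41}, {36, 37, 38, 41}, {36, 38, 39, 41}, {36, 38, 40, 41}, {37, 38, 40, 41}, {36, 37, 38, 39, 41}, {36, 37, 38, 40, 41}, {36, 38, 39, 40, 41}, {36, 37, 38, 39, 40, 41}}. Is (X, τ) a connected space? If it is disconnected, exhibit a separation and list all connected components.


(X, τ) is disconnected; components = [{37}, {40}, {36, 38, 39, 41}].

Find clopen sets (U ∈ τ with X ∖ U ∈ τ):
  U = ∅, X ∖ U = {36, 37, 38, 39, 40, 41} — both open, so U is clopen.
  U = {37}, X ∖ U = {36, 38, 39, 40, 41} — both open, so U is clopen.
  U = {40}, X ∖ U = {36, 37, 38, 39, 41} — both open, so U is clopen.
  U = {37, 40}, X ∖ U = {36, 38, 39, 41} — both open, so U is clopen.
  U = {36, 38, 39, 41}, X ∖ U = {37, 40} — both open, so U is clopen.
  U = {36, 37, 38, 39, 41}, X ∖ U = {40} — both open, so U is clopen.
  U = {36, 38, 39, 40, 41}, X ∖ U = {37} — both open, so U is clopen.
  U = {36, 37, 38, 39, 40, 41}, X ∖ U = ∅ — both open, so U is clopen.
Nontrivial clopen(s) exist: e.g. {40}. So (X, τ) is disconnected.
Compute connected components by grouping points that agree on all clopens:
  component: {37}
  component: {40}
  component: {36, 38, 39, 41}


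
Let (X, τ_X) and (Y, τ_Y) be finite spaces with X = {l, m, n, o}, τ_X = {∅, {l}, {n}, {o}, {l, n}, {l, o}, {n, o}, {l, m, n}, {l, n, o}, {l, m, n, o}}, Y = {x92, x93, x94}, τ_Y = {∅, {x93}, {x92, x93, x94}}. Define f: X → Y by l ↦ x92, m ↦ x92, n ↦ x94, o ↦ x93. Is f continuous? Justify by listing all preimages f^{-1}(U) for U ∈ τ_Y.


f IS continuous.

Compute f^{-1}(U) for each U ∈ τ_Y:
  U = ∅: f^{-1}(U) = ∅ ∈ τ_X ✓.
  U = {x93}: f^{-1}(U) = {o} ∈ τ_X ✓.
  U = {x92, x93, x94}: f^{-1}(U) = {l, m, n, o} ∈ τ_X ✓.
Every preimage lies in τ_X, so f IS continuous.


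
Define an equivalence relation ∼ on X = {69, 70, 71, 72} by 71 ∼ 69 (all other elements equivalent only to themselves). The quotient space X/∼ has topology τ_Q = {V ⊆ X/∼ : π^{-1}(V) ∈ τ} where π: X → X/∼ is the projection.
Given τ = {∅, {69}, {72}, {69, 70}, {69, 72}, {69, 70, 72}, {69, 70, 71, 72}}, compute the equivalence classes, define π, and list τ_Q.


X/∼ = {[69=71], [70], [72]}; |τ_Q| = 3.

Equivalence classes: [69=71], [70], [72].
Quotient map π: X → X/∼ sends 69 ↦ [69=71], 70 ↦ [70], 71 ↦ [69=71], 72 ↦ [72].
For each subset V ⊆ X/∼, compute π^{-1}(V) ⊆ X and check whether π^{-1}(V) ∈ τ. V is open in τ_Q iff π^{-1}(V) ∈ τ.
  V = {}: π^{-1}(V) = ∅ ∈ τ ✓.
  V = {[69=71]}: π^{-1}(V) = {69, 71} ∉ τ ✗.
  V = {[70]}: π^{-1}(V) = {70} ∉ τ ✗.
  V = {[69=71], [70]}: π^{-1}(V) = {69, 70, 71} ∉ τ ✗.
  V = {[72]}: π^{-1}(V) = {72} ∈ τ ✓.
  V = {[69=71], [72]}: π^{-1}(V) = {69, 71, 72} ∉ τ ✗.
  V = {[70], [72]}: π^{-1}(V) = {70, 72} ∉ τ ✗.
  V = {[69=71], [70], [72]}: π^{-1}(V) = {69, 70, 71, 72} ∈ τ ✓.
Open sets in the quotient: τ_Q = {{}, {[72]}, {[69=71], [70], [72]}} (3 elements).


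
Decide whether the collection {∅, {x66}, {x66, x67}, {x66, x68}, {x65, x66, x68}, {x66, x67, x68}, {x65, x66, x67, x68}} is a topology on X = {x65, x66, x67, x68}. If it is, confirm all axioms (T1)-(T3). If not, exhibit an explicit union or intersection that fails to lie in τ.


τ IS a topology on X.

Axiom (T1): ∅ ∈ τ? Yes; X ∈ τ? Yes.
Axiom (T2/T3): check pairwise unions and intersections of members of τ.
All pairwise intersections and unions checked — each lies in τ. Therefore τ satisfies (T1), (T2), (T3): it IS a topology on X.


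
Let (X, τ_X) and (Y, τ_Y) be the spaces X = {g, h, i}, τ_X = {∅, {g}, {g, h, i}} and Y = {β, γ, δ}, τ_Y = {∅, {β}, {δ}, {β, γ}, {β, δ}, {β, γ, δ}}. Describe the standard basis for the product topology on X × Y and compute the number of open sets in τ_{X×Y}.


Basis B = {∅ × ∅, {g} × {β}, {g} × {δ}, {g} × {β, γ}, {g} × {β, δ}, {g} × {β, γ, δ}, {g, h, i} × {β}, {g, h, i} × {δ}, {g, h, i} × {β, γ}, {g, h, i} × {β, δ}, {g, h, i} × {β, γ, δ}}; |τ_{X×Y}| = 18.

Enumerate products U × V with U ∈ τ_X, V ∈ τ_Y (deduplicated):
  ∅ × ∅ = {} (∅)
  {g} × {β} = {(g,β)}
  {g} × {δ} = {(g,δ)}
  {g} × {β, γ} = {(g,β), (g,γ)}
  {g} × {β, δ} = {(g,β), (g,δ)}
  {g} × {β, γ, δ} = {(g,β), (g,γ), (g,δ)}
  {g, h, i} × {β} = {(g,β), (h,β), (i,β)}
  {g, h, i} × {δ} = {(g,δ), (h,δ), (i,δ)}
  {g, h, i} × {β, γ} = {(g,β), (g,γ), (h,β), (h,γ), (i,β), (i,γ)}
  {g, h, i} × {β, δ} = {(g,β), (g,δ), (h,β), (h,δ), (i,β), (i,δ)}
  {g, h, i} × {β, γ, δ} = {(g,β), (g,γ), (g,δ), (h,β), (h,γ), (h,δ), (i,β), (i,γ), (i,δ)}
These 11 distinct sets form the basis B.
Close under arbitrary unions to get τ_{X×Y}; counting gives |τ_{X×Y}| = 18.


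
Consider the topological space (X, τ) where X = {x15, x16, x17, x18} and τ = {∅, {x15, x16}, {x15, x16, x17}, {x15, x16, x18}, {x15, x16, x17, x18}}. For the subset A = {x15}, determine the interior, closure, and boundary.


int(A) = ∅, cl(A) = {x15, x16, x17, x18}, ∂A = {x15, x16, x17, x18}.

Closed sets in (X, τ) are complements of opens:
  closed(X, τ) = {∅, {x17}, {x18}, {x17, x18}, {x15, x16, x17, x18}}.
int(A) = ⋃ {U ∈ τ : U ⊆ A}. Opens contained in A: ∅.
Taking the union of these: int(A) = ∅.
cl(A) = ⋂ {C closed : A ⊆ C}. Closed sets containing A: {x15, x16, x17, x18}.
Intersecting these: cl(A) = {x15, x16, x17, x18}.
∂A = cl(A) ∖ int(A) = {x15, x16, x17, x18} ∖ ∅ = {x15, x16, x17, x18}.


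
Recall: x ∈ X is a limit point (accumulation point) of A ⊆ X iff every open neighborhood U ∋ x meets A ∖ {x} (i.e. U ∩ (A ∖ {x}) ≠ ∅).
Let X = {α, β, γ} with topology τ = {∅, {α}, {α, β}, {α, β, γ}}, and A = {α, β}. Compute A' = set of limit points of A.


A' = {β, γ}

For each x ∈ X, list the open sets U ∈ τ with x ∈ U, then check whether U ∩ (A ∖ {x}) ≠ ∅ for every such U.
  x = α: open {α} ∋ x has {α} ∩ (A ∖ {α}) = ∅, so x is NOT a limit point.
  x = β: opens ∋ x are {α, β}, {α, β, γ}; each meets A ∖ {β}, so x IS a limit point.
  x = γ: opens ∋ x are {α, β, γ}; each meets A ∖ {γ}, so x IS a limit point.
Collecting: A' = {β, γ}.


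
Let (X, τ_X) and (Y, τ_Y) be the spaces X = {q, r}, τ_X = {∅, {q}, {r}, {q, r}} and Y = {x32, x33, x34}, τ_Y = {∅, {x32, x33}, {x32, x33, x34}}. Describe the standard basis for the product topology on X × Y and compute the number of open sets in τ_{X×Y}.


Basis B = {∅ × ∅, {q} × {x32, x33}, {r} × {x32, x33}, {q} × {x32, x33, x34}, {r} × {x32, x33, x34}, {q, r} × {x32, x33}, {q, r} × {x32, x33, x34}}; |τ_{X×Y}| = 9.

Enumerate products U × V with U ∈ τ_X, V ∈ τ_Y (deduplicated):
  ∅ × ∅ = {} (∅)
  {q} × {x32, x33} = {(q,x32), (q,x33)}
  {r} × {x32, x33} = {(r,x32), (r,x33)}
  {q} × {x32, x33, x34} = {(q,x32), (q,x33), (q,x34)}
  {r} × {x32, x33, x34} = {(r,x32), (r,x33), (r,x34)}
  {q, r} × {x32, x33} = {(q,x32), (q,x33), (r,x32), (r,x33)}
  {q, r} × {x32, x33, x34} = {(q,x32), (q,x33), (q,x34), (r,x32), (r,x33), (r,x34)}
These 7 distinct sets form the basis B.
Close under arbitrary unions to get τ_{X×Y}; counting gives |τ_{X×Y}| = 9.


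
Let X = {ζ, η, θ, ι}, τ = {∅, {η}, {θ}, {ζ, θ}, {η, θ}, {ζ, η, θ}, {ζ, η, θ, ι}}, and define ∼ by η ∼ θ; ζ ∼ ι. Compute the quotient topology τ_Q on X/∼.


X/∼ = {[ζ=ι], [η=θ]}; |τ_Q| = 3.

Equivalence classes: [ζ=ι], [η=θ].
Quotient map π: X → X/∼ sends ζ ↦ [ζ=ι], η ↦ [η=θ], θ ↦ [η=θ], ι ↦ [ζ=ι].
For each subset V ⊆ X/∼, compute π^{-1}(V) ⊆ X and check whether π^{-1}(V) ∈ τ. V is open in τ_Q iff π^{-1}(V) ∈ τ.
  V = {}: π^{-1}(V) = ∅ ∈ τ ✓.
  V = {[ζ=ι]}: π^{-1}(V) = {ζ, ι} ∉ τ ✗.
  V = {[η=θ]}: π^{-1}(V) = {η, θ} ∈ τ ✓.
  V = {[ζ=ι], [η=θ]}: π^{-1}(V) = {ζ, η, θ, ι} ∈ τ ✓.
Open sets in the quotient: τ_Q = {{}, {[η=θ]}, {[ζ=ι], [η=θ]}} (3 elements).


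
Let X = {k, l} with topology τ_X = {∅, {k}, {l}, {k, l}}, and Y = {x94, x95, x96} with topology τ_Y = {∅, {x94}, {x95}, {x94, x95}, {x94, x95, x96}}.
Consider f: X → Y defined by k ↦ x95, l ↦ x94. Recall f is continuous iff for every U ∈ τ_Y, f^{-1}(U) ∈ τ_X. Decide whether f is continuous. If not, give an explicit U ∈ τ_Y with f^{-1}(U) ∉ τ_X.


f IS continuous.

Compute f^{-1}(U) for each U ∈ τ_Y:
  U = ∅: f^{-1}(U) = ∅ ∈ τ_X ✓.
  U = {x94}: f^{-1}(U) = {l} ∈ τ_X ✓.
  U = {x95}: f^{-1}(U) = {k} ∈ τ_X ✓.
  U = {x94, x95}: f^{-1}(U) = {k, l} ∈ τ_X ✓.
  U = {x94, x95, x96}: f^{-1}(U) = {k, l} ∈ τ_X ✓.
Every preimage lies in τ_X, so f IS continuous.


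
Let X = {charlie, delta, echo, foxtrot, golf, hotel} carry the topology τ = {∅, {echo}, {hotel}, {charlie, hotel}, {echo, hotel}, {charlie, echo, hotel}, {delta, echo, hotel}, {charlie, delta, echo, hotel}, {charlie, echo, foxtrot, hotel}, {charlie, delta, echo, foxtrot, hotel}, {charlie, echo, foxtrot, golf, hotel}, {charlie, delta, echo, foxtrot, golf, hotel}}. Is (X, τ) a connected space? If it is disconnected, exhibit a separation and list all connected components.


(X, τ) is connected.

Find clopen sets (U ∈ τ with X ∖ U ∈ τ):
  U = ∅, X ∖ U = {charlie, delta, echo, foxtrot, golf, hotel} — both open, so U is clopen.
  U = {charlie, delta, echo, foxtrot, golf, hotel}, X ∖ U = ∅ — both open, so U is clopen.
Only trivial clopens (∅ and X) exist, so (X, τ) is connected.
Compute connected components by grouping points that agree on all clopens:
  component: {charlie, delta, echo, foxtrot, golf, hotel}


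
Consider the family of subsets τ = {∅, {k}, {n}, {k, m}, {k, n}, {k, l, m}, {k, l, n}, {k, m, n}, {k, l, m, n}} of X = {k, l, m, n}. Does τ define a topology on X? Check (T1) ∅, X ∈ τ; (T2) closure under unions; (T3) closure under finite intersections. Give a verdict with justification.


τ is NOT a topology on X.

Axiom (T1): ∅ ∈ τ? Yes; X ∈ τ? Yes.
Axiom (T2/T3): check pairwise unions and intersections of members of τ.
Counterexample for (T3): {k, l, m} ∩ {k, l, n} = {k, l} ∉ τ. Therefore τ is NOT a topology.


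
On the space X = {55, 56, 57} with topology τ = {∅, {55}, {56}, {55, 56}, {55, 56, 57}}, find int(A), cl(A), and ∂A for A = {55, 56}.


int(A) = {55, 56}, cl(A) = {55, 56, 57}, ∂A = {57}.

Closed sets in (X, τ) are complements of opens:
  closed(X, τ) = {∅, {57}, {55, 57}, {56, 57}, {55, 56, 57}}.
int(A) = ⋃ {U ∈ τ : U ⊆ A}. Opens contained in A: ∅, {55}, {56}, {55, 56}.
Taking the union of these: int(A) = {55, 56}.
cl(A) = ⋂ {C closed : A ⊆ C}. Closed sets containing A: {55, 56, 57}.
Intersecting these: cl(A) = {55, 56, 57}.
∂A = cl(A) ∖ int(A) = {55, 56, 57} ∖ {55, 56} = {57}.


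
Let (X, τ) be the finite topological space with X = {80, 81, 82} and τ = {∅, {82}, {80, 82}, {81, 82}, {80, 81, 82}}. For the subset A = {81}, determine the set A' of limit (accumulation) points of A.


A' = ∅

For each x ∈ X, list the open sets U ∈ τ with x ∈ U, then check whether U ∩ (A ∖ {x}) ≠ ∅ for every such U.
  x = 80: open {80, 82} ∋ x has {80, 82} ∩ (A ∖ {80}) = ∅, so x is NOT a limit point.
  x = 81: open {81, 82} ∋ x has {81, 82} ∩ (A ∖ {81}) = ∅, so x is NOT a limit point.
  x = 82: open {82} ∋ x has {82} ∩ (A ∖ {82}) = ∅, so x is NOT a limit point.
Collecting: A' = ∅.


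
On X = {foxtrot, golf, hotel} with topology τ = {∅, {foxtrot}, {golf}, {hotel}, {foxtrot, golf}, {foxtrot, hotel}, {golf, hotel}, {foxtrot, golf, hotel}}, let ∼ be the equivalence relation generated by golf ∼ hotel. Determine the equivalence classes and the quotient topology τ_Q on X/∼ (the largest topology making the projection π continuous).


X/∼ = {[foxtrot], [golf=hotel]}; |τ_Q| = 4.

Equivalence classes: [foxtrot], [golf=hotel].
Quotient map π: X → X/∼ sends foxtrot ↦ [foxtrot], golf ↦ [golf=hotel], hotel ↦ [golf=hotel].
For each subset V ⊆ X/∼, compute π^{-1}(V) ⊆ X and check whether π^{-1}(V) ∈ τ. V is open in τ_Q iff π^{-1}(V) ∈ τ.
  V = {}: π^{-1}(V) = ∅ ∈ τ ✓.
  V = {[foxtrot]}: π^{-1}(V) = {foxtrot} ∈ τ ✓.
  V = {[golf=hotel]}: π^{-1}(V) = {golf, hotel} ∈ τ ✓.
  V = {[foxtrot], [golf=hotel]}: π^{-1}(V) = {foxtrot, golf, hotel} ∈ τ ✓.
Open sets in the quotient: τ_Q = {{}, {[foxtrot]}, {[golf=hotel]}, {[foxtrot], [golf=hotel]}} (4 elements).
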